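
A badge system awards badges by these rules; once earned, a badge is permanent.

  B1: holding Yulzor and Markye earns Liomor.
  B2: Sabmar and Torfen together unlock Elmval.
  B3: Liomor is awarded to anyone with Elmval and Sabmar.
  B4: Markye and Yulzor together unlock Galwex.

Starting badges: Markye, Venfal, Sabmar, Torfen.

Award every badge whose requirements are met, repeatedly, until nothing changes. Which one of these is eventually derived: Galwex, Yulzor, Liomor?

Liomor

With Sabmar and Torfen, Elmval is earned (B2).
With Elmval and Sabmar, Liomor is earned (B3).
Galwex would need Markye and Yulzor (B4), but Yulzor is never earned. No rule produces Yulzor, and it is not given.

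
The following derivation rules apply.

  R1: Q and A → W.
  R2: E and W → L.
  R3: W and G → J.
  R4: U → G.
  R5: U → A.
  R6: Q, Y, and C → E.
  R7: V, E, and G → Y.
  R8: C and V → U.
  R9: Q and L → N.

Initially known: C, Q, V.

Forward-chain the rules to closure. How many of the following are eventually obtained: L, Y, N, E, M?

0

L would need E and W (R2), but E is never established.
Y would need V, E, and G (R7), but E is never established.
N would need Q and L (R9), but L is never established.
E would need Q, Y, and C (R6), but Y is never established.
No rule produces M, and it is not given.
None of the 5 are reached.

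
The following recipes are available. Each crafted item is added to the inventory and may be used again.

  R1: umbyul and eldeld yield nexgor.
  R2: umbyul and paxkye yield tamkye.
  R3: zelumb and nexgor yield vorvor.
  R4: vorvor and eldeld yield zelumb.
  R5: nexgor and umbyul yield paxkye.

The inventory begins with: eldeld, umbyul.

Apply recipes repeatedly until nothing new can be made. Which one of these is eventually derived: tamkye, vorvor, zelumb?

Using R1, umbyul and eldeld make nexgor.
Using R5, nexgor and umbyul make paxkye.
umbyul and paxkye → tamkye (R2).
vorvor would need zelumb and nexgor (R3), but zelumb is never obtained. zelumb would need vorvor and eldeld (R4), but vorvor is never obtained.

tamkye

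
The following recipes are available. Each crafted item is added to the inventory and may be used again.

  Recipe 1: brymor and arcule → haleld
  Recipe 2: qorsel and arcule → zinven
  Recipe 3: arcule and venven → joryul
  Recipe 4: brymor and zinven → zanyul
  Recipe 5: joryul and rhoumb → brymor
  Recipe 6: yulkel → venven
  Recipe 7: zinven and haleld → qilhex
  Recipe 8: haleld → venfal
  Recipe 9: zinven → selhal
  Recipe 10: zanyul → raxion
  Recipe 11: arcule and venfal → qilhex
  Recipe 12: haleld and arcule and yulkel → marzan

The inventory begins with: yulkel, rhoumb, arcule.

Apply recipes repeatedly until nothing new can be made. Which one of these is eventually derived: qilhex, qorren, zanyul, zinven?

qilhex

Using Recipe 6, yulkel makes venven.
arcule and venven → joryul (Recipe 3).
joryul and rhoumb → brymor (Recipe 5).
brymor and arcule → haleld (Recipe 1).
Using Recipe 8, haleld makes venfal.
arcule and venfal → qilhex (Recipe 11).
zinven would need qorsel and arcule (Recipe 2), but qorsel is never obtained. No rule produces qorren, and it is not given. zanyul would need brymor and zinven (Recipe 4), but zinven is never obtained.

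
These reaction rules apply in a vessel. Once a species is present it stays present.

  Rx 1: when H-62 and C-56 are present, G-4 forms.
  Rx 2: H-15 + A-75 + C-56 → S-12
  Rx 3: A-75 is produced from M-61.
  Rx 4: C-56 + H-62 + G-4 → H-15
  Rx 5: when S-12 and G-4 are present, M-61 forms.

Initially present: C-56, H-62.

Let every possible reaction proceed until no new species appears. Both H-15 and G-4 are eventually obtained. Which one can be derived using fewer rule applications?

G-4: H-62 and C-56 present → G-4 forms (Rx 1). [1 rule application]
H-15: H-62 and C-56 present → G-4 forms (Rx 1). C-56, H-62, and G-4 present → H-15 forms (Rx 4). [2 rule applications]
G-4 needs fewer.

G-4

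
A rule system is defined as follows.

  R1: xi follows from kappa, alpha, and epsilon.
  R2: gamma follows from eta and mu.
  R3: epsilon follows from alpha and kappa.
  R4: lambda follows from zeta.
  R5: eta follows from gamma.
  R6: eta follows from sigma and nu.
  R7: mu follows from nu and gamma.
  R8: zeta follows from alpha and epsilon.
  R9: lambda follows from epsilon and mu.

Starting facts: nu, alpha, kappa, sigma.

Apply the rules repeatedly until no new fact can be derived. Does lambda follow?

Yes

alpha and kappa hold, so epsilon follows (R3).
From alpha and epsilon, R8 gives zeta.
From zeta, R4 gives lambda.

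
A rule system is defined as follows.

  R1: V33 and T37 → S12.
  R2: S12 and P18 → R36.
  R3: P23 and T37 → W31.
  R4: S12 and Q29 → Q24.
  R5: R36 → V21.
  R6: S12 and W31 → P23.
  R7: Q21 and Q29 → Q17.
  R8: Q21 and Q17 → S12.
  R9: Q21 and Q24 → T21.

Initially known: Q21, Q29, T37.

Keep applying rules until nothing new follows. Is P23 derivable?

P23 would need S12 and W31 (R6), but W31 is never established.

No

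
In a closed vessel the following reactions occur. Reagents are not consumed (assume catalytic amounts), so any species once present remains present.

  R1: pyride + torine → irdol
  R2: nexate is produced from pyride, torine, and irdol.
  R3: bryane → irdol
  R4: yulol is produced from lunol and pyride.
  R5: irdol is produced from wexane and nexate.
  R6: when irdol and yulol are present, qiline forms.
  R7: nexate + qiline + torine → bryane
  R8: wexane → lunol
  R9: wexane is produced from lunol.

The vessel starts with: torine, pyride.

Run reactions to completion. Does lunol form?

lunol would need wexane (R8), but wexane never forms.

No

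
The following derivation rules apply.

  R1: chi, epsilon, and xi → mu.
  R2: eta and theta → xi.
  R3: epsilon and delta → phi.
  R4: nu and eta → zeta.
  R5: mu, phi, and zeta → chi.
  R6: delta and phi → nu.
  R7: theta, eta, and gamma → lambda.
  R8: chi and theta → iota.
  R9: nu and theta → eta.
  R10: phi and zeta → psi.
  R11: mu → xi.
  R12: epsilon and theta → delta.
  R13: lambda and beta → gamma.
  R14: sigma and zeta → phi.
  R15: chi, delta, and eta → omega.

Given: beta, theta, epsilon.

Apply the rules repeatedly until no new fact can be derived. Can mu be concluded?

mu would need chi, epsilon, and xi (R1), but chi is never established.

No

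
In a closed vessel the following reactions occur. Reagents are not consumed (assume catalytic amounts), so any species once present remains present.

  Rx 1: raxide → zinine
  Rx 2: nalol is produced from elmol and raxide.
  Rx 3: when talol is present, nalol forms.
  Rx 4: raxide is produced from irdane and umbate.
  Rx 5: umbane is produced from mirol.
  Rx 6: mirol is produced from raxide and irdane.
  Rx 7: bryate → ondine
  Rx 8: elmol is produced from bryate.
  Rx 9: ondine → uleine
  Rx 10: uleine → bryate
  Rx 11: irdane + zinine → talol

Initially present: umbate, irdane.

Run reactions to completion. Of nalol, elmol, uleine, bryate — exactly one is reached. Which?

irdane and umbate present → raxide forms (Rx 4).
raxide present → zinine forms (Rx 1).
irdane and zinine present → talol forms (Rx 11).
talol present → nalol forms (Rx 3).
elmol would need bryate (Rx 8), but bryate never forms. uleine would need ondine (Rx 9), but ondine never forms. bryate would need uleine (Rx 10), but uleine never forms.

nalol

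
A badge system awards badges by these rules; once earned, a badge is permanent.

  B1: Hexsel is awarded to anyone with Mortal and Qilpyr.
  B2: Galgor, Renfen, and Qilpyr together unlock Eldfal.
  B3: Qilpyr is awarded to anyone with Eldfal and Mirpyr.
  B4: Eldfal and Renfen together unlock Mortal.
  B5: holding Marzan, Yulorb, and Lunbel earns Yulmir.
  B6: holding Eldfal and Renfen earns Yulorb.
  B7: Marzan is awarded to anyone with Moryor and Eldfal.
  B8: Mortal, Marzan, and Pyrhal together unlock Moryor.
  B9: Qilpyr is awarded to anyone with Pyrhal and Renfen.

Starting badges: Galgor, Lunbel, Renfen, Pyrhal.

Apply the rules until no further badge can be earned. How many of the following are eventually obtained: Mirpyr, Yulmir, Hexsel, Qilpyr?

2

With Pyrhal and Renfen, Qilpyr is earned (B9).
With Galgor, Renfen, and Qilpyr, Eldfal is earned (B2).
With Eldfal and Renfen, Mortal is earned (B4).
With Mortal and Qilpyr, Hexsel is earned (B1).
No rule produces Mirpyr, and it is not given.
Yulmir would need Marzan, Yulorb, and Lunbel (B5), but Marzan is never earned.
Hexsel: reached.
Qilpyr: reached.
Reached: Hexsel and Qilpyr — 2 of the 4.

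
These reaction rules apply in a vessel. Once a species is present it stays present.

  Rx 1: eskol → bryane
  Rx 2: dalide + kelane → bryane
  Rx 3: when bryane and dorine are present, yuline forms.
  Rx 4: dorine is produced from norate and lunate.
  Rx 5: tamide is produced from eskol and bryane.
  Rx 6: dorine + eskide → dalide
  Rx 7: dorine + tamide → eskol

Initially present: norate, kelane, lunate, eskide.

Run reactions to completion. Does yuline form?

norate and lunate present → dorine forms (Rx 4).
dorine and eskide present → dalide forms (Rx 6).
dalide and kelane present → bryane forms (Rx 2).
bryane and dorine present → yuline forms (Rx 3).

Yes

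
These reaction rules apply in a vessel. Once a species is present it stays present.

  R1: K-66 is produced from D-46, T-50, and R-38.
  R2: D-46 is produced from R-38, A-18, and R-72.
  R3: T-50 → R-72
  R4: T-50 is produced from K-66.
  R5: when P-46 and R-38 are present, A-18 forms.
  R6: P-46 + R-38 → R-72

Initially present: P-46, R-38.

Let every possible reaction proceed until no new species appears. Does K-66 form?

K-66 would need D-46, T-50, and R-38 (R1), but T-50 never forms.

No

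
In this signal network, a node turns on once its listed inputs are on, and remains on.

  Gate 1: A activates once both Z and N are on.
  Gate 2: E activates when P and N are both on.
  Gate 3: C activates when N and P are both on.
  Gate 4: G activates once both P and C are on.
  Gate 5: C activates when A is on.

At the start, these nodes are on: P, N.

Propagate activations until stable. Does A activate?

No

A would need Z and N (Gate 1), but Z never turns on.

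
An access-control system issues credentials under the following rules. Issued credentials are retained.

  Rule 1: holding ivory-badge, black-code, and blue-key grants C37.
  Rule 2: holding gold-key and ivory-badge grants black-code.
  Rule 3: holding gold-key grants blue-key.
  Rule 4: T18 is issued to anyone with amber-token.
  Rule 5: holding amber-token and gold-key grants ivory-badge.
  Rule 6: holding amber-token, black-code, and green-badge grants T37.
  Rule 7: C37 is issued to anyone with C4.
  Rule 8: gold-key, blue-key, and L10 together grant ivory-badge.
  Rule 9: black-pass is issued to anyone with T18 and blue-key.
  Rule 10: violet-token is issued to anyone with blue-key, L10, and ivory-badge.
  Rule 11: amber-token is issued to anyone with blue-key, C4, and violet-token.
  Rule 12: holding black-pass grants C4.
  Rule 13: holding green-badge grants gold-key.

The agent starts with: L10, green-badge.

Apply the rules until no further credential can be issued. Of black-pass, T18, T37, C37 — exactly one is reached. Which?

C37

Holding green-badge grants gold-key (Rule 13).
Holding gold-key grants blue-key (Rule 3).
Holding gold-key, blue-key, and L10 grants ivory-badge (Rule 8).
Holding gold-key and ivory-badge grants black-code (Rule 2).
Holding ivory-badge, black-code, and blue-key grants C37 (Rule 1).
T18 would need amber-token (Rule 4), but amber-token is never granted. T37 would need amber-token, black-code, and green-badge (Rule 6), but amber-token is never granted. black-pass would need T18 and blue-key (Rule 9), but T18 is never granted.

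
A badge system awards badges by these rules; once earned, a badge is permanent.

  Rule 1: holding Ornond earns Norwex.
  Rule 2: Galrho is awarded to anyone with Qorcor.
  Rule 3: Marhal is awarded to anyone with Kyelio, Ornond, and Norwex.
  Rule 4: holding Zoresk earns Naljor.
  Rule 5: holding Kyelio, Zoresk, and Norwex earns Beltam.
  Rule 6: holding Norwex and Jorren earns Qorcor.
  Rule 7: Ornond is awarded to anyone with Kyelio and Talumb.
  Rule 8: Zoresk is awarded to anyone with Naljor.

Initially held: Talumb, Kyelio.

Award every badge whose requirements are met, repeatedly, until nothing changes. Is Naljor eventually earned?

No

Naljor would need Zoresk (Rule 4), but Zoresk is never earned.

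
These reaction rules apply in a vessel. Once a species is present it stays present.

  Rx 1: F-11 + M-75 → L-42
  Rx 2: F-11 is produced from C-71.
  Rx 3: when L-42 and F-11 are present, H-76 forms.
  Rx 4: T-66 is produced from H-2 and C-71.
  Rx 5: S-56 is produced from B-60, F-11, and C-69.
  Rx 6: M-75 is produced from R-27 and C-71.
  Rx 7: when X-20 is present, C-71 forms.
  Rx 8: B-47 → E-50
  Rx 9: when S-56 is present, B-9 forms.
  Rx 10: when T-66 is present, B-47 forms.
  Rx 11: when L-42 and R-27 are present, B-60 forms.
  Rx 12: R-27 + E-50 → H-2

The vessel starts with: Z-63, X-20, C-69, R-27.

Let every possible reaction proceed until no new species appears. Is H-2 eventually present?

H-2 would need R-27 and E-50 (Rx 12), but E-50 never forms.

No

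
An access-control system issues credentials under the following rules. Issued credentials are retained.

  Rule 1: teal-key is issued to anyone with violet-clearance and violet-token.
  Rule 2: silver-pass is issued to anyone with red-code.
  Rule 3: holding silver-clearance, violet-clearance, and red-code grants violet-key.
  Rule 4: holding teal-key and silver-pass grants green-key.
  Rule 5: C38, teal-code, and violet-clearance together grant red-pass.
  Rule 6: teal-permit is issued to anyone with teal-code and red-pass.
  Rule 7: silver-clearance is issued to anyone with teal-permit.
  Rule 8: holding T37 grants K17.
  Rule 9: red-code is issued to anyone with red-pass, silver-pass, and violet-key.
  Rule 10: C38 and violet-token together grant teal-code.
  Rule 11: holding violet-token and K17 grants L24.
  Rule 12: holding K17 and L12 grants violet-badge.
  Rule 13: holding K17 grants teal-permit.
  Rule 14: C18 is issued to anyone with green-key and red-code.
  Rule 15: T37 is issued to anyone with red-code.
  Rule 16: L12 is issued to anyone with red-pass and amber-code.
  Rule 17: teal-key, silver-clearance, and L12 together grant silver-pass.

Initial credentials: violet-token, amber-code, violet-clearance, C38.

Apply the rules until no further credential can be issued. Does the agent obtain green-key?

Yes

Holding C38 and violet-token grants teal-code (Rule 10).
Holding violet-clearance and violet-token grants teal-key (Rule 1).
Holding C38, teal-code, and violet-clearance grants red-pass (Rule 5).
Holding teal-code and red-pass grants teal-permit (Rule 6).
Holding red-pass and amber-code grants L12 (Rule 16).
Holding teal-permit grants silver-clearance (Rule 7).
Holding teal-key, silver-clearance, and L12 grants silver-pass (Rule 17).
Holding teal-key and silver-pass grants green-key (Rule 4).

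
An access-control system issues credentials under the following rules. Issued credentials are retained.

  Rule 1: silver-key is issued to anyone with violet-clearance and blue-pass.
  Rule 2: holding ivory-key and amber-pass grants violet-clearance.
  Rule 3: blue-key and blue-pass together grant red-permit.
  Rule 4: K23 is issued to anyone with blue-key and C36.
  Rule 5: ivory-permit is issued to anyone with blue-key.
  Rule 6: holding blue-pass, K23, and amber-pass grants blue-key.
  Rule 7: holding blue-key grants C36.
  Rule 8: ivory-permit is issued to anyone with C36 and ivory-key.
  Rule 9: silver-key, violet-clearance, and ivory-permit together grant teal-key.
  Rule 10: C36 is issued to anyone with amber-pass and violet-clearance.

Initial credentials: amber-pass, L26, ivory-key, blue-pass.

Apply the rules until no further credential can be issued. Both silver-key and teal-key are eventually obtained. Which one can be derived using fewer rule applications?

silver-key: Holding ivory-key and amber-pass grants violet-clearance (Rule 2). Holding violet-clearance and blue-pass grants silver-key (Rule 1). [2 rule applications]
teal-key: Holding ivory-key and amber-pass grants violet-clearance (Rule 2). Holding amber-pass and violet-clearance grants C36 (Rule 10). Holding violet-clearance and blue-pass grants silver-key (Rule 1). Holding C36 and ivory-key grants ivory-permit (Rule 8). Holding silver-key, violet-clearance, and ivory-permit grants teal-key (Rule 9). [5 rule applications]
silver-key needs fewer.

silver-key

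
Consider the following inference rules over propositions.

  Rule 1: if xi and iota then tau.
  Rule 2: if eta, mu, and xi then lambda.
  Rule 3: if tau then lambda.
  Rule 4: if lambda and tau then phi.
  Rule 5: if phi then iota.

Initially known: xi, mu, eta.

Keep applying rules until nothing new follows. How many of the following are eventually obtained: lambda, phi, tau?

1

From eta, mu, and xi, Rule 2 gives lambda.
lambda: reached.
phi would need lambda and tau (Rule 4), but tau is never established.
tau would need xi and iota (Rule 1), but iota is never established.
Reached: lambda — 1 of the 3.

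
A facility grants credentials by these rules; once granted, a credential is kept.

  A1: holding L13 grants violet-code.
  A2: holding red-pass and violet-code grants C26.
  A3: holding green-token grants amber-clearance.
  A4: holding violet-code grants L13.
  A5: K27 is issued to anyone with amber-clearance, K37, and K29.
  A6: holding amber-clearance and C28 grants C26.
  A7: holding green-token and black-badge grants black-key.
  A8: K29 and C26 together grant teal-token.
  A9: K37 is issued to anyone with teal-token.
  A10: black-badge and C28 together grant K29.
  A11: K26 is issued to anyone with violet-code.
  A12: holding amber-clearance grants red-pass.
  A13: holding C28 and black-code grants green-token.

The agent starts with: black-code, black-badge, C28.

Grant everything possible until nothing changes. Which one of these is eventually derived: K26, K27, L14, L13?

K27

Holding black-badge and C28 grants K29 (A10).
Holding C28 and black-code grants green-token (A13).
Holding green-token grants amber-clearance (A3).
Holding amber-clearance and C28 grants C26 (A6).
Holding K29 and C26 grants teal-token (A8).
Holding teal-token grants K37 (A9).
Holding amber-clearance, K37, and K29 grants K27 (A5).
L13 would need violet-code (A4), but violet-code is never granted. No rule produces L14, and it is not given. K26 would need violet-code (A11), but violet-code is never granted.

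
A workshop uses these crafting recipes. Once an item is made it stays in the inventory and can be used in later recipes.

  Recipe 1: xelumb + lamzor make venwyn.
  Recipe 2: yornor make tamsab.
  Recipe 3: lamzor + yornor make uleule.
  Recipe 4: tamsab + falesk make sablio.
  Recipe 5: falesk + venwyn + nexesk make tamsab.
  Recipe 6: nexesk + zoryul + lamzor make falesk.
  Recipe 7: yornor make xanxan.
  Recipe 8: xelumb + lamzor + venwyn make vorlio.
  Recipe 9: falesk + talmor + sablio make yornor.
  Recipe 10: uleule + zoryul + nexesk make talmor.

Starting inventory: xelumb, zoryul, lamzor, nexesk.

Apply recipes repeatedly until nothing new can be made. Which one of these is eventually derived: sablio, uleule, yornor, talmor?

Using Recipe 6, nexesk, zoryul, and lamzor make falesk.
xelumb + lamzor → venwyn (Recipe 1).
Using Recipe 5, falesk, venwyn, and nexesk make tamsab.
Using Recipe 4, tamsab and falesk make sablio.
yornor would need falesk, talmor, and sablio (Recipe 9), but talmor is never obtained. talmor would need uleule, zoryul, and nexesk (Recipe 10), but uleule is never obtained. uleule would need lamzor and yornor (Recipe 3), but yornor is never obtained.

sablio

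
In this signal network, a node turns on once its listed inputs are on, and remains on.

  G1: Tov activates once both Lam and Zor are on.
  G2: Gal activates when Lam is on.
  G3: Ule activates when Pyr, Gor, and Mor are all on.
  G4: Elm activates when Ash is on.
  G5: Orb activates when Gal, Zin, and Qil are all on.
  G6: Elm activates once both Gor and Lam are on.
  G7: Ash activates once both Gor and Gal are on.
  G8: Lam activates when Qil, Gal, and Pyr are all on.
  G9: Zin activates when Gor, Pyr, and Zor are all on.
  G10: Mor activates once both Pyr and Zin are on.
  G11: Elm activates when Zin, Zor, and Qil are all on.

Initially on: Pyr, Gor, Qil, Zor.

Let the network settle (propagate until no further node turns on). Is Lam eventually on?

Lam would need Qil, Gal, and Pyr (G8), but Gal never turns on.

No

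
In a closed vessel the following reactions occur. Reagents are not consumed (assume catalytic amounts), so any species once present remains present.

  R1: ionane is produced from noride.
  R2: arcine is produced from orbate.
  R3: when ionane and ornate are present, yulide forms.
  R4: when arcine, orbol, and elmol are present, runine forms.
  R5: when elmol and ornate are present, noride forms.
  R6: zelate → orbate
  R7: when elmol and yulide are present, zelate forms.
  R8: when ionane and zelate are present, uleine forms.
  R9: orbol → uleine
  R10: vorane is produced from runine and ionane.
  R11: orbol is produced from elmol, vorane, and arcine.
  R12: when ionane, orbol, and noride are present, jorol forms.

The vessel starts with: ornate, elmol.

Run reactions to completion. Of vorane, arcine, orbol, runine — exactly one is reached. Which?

arcine

elmol and ornate present → noride forms (R5).
noride present → ionane forms (R1).
ionane and ornate present → yulide forms (R3).
elmol and yulide present → zelate forms (R7).
zelate present → orbate forms (R6).
orbate present → arcine forms (R2).
orbol would need elmol, vorane, and arcine (R11), but vorane never forms. vorane would need runine and ionane (R10), but runine never forms. runine would need arcine, orbol, and elmol (R4), but orbol never forms.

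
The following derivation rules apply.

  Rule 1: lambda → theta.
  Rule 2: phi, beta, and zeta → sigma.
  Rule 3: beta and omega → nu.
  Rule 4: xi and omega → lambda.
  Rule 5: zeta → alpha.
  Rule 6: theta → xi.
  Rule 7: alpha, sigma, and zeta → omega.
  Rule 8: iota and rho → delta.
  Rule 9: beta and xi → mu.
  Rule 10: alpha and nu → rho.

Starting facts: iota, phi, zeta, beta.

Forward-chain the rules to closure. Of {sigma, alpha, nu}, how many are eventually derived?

3

zeta holds, so alpha follows (Rule 5).
phi, beta, and zeta hold, so sigma follows (Rule 2).
alpha, sigma, and zeta hold, so omega follows (Rule 7).
From beta and omega, Rule 3 gives nu.
sigma: reached.
alpha: reached.
nu: reached.
All 3 are reached.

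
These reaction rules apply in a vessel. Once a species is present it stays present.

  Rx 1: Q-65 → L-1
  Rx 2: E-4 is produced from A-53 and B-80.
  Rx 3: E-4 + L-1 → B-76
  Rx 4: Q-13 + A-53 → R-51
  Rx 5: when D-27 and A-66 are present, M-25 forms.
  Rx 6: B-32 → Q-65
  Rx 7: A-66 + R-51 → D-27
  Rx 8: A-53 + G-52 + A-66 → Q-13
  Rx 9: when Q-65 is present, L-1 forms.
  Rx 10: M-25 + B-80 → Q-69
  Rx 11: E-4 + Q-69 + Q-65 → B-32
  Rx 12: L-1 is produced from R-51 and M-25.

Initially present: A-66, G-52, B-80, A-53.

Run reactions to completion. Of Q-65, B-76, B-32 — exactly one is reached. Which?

A-53, G-52, and A-66 present → Q-13 forms (Rx 8).
A-53 and B-80 present → E-4 forms (Rx 2).
Q-13 and A-53 present → R-51 forms (Rx 4).
A-66 and R-51 present → D-27 forms (Rx 7).
D-27 and A-66 present → M-25 forms (Rx 5).
R-51 and M-25 present → L-1 forms (Rx 12).
E-4 and L-1 present → B-76 forms (Rx 3).
B-32 would need E-4, Q-69, and Q-65 (Rx 11), but Q-65 never forms. Q-65 would need B-32 (Rx 6), but B-32 never forms.

B-76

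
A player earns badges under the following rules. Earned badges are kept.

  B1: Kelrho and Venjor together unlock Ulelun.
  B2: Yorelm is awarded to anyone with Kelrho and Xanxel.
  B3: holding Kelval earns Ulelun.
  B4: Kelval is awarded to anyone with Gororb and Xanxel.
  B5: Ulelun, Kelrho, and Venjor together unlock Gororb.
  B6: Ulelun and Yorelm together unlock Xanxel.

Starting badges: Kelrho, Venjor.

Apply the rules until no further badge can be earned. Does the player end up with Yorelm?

Yorelm would need Kelrho and Xanxel (B2), but Xanxel is never earned.

No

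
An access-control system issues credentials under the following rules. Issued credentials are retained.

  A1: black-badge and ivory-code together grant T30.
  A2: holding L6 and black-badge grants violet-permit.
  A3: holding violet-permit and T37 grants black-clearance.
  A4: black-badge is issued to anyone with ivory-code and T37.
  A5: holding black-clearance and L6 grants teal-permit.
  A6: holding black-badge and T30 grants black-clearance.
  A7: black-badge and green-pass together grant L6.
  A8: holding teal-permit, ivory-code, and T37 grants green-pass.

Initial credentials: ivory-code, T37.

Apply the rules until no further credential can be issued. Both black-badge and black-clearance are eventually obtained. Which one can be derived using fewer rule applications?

black-badge: Holding ivory-code and T37 grants black-badge (A4). [1 rule application]
black-clearance: Holding ivory-code and T37 grants black-badge (A4). Holding black-badge and ivory-code grants T30 (A1). Holding black-badge and T30 grants black-clearance (A6). [3 rule applications]
black-badge needs fewer.

black-badge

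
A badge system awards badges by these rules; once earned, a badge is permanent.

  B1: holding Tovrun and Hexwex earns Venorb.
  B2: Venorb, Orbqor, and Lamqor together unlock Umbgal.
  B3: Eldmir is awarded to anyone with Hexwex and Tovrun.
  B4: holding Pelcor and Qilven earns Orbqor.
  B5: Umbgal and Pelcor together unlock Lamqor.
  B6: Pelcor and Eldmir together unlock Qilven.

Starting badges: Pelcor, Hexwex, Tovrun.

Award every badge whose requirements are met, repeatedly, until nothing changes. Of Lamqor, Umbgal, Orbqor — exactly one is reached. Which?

Orbqor

With Hexwex and Tovrun, Eldmir is earned (B3).
With Pelcor and Eldmir, Qilven is earned (B6).
With Pelcor and Qilven, Orbqor is earned (B4).
Lamqor would need Umbgal and Pelcor (B5), but Umbgal is never earned. Umbgal would need Venorb, Orbqor, and Lamqor (B2), but Lamqor is never earned.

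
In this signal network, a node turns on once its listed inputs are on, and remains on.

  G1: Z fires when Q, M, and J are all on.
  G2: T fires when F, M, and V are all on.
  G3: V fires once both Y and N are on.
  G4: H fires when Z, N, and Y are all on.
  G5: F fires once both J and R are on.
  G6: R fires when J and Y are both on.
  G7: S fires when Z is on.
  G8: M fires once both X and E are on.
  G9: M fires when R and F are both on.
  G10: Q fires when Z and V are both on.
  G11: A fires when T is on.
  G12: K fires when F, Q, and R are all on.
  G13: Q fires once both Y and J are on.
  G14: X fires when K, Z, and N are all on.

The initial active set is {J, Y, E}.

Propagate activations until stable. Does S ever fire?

Yes

G13: Y and J on → Q on.
G6: J and Y on → R on.
G5: J and R on → F on.
R and F are on, so M fires (G9).
G1: Q, M, and J on → Z on.
G7: Z on → S on.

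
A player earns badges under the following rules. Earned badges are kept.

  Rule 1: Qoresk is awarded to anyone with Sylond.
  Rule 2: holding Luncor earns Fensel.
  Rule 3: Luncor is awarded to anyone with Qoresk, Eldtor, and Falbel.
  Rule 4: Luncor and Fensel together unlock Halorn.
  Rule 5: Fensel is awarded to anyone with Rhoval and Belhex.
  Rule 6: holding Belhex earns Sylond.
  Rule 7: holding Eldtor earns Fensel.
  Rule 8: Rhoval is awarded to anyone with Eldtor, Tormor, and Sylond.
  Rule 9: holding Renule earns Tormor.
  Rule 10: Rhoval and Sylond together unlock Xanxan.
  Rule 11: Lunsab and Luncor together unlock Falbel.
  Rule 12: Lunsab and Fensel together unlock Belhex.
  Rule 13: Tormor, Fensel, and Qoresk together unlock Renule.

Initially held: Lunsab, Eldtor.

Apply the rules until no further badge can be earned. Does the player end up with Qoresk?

Yes

With Eldtor, Fensel is earned (Rule 7).
With Lunsab and Fensel, Belhex is earned (Rule 12).
With Belhex, Sylond is earned (Rule 6).
With Sylond, Qoresk is earned (Rule 1).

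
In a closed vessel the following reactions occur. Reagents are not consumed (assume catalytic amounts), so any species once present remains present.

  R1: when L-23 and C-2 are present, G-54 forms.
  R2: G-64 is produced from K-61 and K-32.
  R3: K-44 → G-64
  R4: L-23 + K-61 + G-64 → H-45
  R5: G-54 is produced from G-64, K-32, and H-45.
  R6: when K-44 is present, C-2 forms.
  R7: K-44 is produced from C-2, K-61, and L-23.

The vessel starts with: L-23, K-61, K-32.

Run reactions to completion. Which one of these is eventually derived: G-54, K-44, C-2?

G-54

K-61 and K-32 present → G-64 forms (R2).
L-23, K-61, and G-64 present → H-45 forms (R4).
G-64, K-32, and H-45 present → G-54 forms (R5).
C-2 would need K-44 (R6), but K-44 never forms. K-44 would need C-2, K-61, and L-23 (R7), but C-2 never forms.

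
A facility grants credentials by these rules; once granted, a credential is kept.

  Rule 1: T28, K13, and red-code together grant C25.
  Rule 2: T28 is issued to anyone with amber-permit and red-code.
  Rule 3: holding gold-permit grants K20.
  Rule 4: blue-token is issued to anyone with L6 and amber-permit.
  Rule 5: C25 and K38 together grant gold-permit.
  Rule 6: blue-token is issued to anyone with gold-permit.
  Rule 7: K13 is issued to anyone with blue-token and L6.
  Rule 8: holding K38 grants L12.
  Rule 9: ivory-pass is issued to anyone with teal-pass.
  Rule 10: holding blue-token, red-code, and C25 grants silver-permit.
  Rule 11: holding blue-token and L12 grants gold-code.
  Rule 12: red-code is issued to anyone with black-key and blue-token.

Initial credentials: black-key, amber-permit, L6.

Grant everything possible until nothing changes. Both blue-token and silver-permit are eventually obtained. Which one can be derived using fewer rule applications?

blue-token: Holding L6 and amber-permit grants blue-token (Rule 4). [1 rule application]
silver-permit: Holding L6 and amber-permit grants blue-token (Rule 4). Holding black-key and blue-token grants red-code (Rule 12). Holding blue-token and L6 grants K13 (Rule 7). Holding amber-permit and red-code grants T28 (Rule 2). Holding T28, K13, and red-code grants C25 (Rule 1). Holding blue-token, red-code, and C25 grants silver-permit (Rule 10). [6 rule applications]
blue-token needs fewer.

blue-token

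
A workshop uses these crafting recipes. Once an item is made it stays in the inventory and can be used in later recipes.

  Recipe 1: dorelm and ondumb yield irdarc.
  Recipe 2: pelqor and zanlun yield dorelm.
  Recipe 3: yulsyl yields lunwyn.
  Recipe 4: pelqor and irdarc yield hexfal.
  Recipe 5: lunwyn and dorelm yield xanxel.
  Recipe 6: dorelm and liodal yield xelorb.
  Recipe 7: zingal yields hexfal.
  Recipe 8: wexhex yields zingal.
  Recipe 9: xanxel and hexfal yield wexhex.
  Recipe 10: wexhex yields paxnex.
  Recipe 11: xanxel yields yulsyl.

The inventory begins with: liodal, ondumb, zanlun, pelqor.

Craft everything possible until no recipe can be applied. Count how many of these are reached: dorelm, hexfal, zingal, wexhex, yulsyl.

2

Using Recipe 2, pelqor and zanlun make dorelm.
Using Recipe 1, dorelm and ondumb make irdarc.
pelqor and irdarc → hexfal (Recipe 4).
dorelm: reached.
hexfal: reached.
zingal would need wexhex (Recipe 8), but wexhex is never obtained.
wexhex would need xanxel and hexfal (Recipe 9), but xanxel is never obtained.
yulsyl would need xanxel (Recipe 11), but xanxel is never obtained.
Reached: dorelm and hexfal — 2 of the 5.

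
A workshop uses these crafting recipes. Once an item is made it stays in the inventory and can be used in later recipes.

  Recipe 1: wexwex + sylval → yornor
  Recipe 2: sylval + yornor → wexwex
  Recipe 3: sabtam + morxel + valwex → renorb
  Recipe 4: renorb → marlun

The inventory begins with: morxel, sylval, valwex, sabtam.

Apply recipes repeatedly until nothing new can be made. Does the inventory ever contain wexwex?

No

wexwex would need sylval and yornor (Recipe 2), but yornor is never obtained.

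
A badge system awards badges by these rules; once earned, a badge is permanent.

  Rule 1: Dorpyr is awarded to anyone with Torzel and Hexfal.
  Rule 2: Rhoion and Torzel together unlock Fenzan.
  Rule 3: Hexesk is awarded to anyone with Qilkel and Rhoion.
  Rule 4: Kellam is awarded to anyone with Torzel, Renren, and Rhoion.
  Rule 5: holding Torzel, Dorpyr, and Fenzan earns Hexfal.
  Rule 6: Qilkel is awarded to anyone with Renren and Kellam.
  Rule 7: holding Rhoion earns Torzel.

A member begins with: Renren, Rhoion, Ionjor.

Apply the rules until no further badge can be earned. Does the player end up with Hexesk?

Yes

With Rhoion, Torzel is earned (Rule 7).
With Torzel, Renren, and Rhoion, Kellam is earned (Rule 4).
With Renren and Kellam, Qilkel is earned (Rule 6).
With Qilkel and Rhoion, Hexesk is earned (Rule 3).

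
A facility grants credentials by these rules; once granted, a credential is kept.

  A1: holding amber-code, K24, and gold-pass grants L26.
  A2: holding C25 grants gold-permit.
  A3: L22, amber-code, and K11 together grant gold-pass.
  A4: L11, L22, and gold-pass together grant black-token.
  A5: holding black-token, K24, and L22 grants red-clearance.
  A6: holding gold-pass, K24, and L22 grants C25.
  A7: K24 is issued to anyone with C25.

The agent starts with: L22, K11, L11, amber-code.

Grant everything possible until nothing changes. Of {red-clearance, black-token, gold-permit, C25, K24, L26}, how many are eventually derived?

1

Holding L22, amber-code, and K11 grants gold-pass (A3).
Holding L11, L22, and gold-pass grants black-token (A4).
red-clearance would need black-token, K24, and L22 (A5), but K24 is never granted.
black-token: reached.
gold-permit would need C25 (A2), but C25 is never granted.
C25 would need gold-pass, K24, and L22 (A6), but K24 is never granted.
K24 would need C25 (A7), but C25 is never granted.
L26 would need amber-code, K24, and gold-pass (A1), but K24 is never granted.
Reached: black-token — 1 of the 6.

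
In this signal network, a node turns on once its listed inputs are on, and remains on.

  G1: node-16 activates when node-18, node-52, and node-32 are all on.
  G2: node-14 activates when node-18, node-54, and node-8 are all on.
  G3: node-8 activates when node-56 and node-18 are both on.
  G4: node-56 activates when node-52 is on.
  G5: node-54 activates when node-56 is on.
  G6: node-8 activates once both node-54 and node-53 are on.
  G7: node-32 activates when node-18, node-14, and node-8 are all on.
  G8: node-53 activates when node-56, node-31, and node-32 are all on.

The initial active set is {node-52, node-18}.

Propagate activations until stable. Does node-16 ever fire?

Yes

G4: node-52 on → node-56 on.
G3: node-56 and node-18 on → node-8 on.
node-56 is on, so node-54 activates (G5).
G2: node-18, node-54, and node-8 on → node-14 on.
node-18, node-14, and node-8 are on, so node-32 activates (G7).
G1: node-18, node-52, and node-32 on → node-16 on.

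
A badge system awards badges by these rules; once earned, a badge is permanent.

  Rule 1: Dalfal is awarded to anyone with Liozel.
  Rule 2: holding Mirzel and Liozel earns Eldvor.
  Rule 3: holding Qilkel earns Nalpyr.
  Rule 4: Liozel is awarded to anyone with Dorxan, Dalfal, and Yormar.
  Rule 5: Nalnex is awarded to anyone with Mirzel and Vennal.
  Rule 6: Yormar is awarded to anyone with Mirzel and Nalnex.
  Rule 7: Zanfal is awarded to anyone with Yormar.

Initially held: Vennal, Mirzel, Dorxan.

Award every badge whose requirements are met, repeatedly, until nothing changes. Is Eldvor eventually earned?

Eldvor would need Mirzel and Liozel (Rule 2), but Liozel is never earned.

No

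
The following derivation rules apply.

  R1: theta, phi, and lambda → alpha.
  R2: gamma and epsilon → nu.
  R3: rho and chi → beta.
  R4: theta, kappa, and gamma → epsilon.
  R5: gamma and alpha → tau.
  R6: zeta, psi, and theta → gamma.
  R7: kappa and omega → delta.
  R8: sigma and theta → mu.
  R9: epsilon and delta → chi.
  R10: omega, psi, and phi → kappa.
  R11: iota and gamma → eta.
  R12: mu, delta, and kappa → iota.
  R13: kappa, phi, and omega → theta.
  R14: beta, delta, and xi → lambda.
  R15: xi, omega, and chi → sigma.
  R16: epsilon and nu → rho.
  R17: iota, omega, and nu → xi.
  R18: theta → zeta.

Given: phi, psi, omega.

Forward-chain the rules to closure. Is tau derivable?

tau would need gamma and alpha (R5), but alpha is never established.

No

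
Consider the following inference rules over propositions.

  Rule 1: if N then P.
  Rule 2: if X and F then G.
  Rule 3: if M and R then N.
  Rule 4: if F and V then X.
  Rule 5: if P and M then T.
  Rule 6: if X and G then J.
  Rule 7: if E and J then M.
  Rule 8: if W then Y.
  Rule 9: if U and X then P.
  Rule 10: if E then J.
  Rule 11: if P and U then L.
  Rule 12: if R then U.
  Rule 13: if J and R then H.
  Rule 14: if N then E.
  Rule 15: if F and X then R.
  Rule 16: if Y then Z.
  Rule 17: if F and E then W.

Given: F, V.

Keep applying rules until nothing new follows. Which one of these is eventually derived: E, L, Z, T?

F and V hold, so X follows (Rule 4).
F and X hold, so R follows (Rule 15).
R holds, so U follows (Rule 12).
U and X hold, so P follows (Rule 9).
P and U hold, so L follows (Rule 11).
Z would need Y (Rule 16), but Y is never established. E would need N (Rule 14), but N is never established. T would need P and M (Rule 5), but M is never established.

L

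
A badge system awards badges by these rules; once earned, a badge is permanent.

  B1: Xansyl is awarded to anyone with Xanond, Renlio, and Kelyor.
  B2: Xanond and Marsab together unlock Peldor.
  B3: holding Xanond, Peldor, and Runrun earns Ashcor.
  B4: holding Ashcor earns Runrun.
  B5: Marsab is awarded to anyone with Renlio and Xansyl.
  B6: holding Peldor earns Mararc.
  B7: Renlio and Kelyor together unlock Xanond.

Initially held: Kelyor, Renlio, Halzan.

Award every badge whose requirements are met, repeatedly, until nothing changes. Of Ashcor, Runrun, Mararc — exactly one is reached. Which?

Mararc

With Renlio and Kelyor, Xanond is earned (B7).
With Xanond, Renlio, and Kelyor, Xansyl is earned (B1).
With Renlio and Xansyl, Marsab is earned (B5).
With Xanond and Marsab, Peldor is earned (B2).
With Peldor, Mararc is earned (B6).
Ashcor would need Xanond, Peldor, and Runrun (B3), but Runrun is never earned. Runrun would need Ashcor (B4), but Ashcor is never earned.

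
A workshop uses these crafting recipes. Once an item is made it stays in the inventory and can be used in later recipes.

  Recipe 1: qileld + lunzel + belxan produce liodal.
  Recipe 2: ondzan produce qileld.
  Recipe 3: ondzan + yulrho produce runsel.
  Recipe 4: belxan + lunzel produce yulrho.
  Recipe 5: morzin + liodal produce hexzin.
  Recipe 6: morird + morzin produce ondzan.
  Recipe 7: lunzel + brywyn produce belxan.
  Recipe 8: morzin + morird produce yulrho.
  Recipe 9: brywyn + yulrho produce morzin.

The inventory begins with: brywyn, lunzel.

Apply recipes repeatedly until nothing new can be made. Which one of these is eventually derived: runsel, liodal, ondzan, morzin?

lunzel + brywyn → belxan (Recipe 7).
Using Recipe 4, belxan and lunzel make yulrho.
brywyn + yulrho → morzin (Recipe 9).
liodal would need qileld, lunzel, and belxan (Recipe 1), but qileld is never obtained. runsel would need ondzan and yulrho (Recipe 3), but ondzan is never obtained. ondzan would need morird and morzin (Recipe 6), but morird is never obtained.

morzin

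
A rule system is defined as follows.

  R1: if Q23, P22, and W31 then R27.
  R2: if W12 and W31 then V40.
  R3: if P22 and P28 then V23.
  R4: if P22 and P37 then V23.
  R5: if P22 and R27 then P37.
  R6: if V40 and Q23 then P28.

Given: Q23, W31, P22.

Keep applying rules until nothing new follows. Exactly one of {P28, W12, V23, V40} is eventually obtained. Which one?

From Q23, P22, and W31, R1 gives R27.
P22 and R27 hold, so P37 follows (R5).
From P22 and P37, R4 gives V23.
V40 would need W12 and W31 (R2), but W12 is never established. P28 would need V40 and Q23 (R6), but V40 is never established. No rule produces W12, and it is not given.

V23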